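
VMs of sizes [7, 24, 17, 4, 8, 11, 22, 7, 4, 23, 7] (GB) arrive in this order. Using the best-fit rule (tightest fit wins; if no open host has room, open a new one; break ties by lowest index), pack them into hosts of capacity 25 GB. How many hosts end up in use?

  7 → host 1 (new)  [load 7/25]
  24 → host 2 (new)  [load 24/25]
  17 → host 1  [load 24/25]
  4 → host 3 (new)  [load 4/25]
  8 → host 3  [load 12/25]
  11 → host 3  [load 23/25]
  22 → host 4 (new)  [load 22/25]
  7 → host 5 (new)  [load 7/25]
  4 → host 5  [load 11/25]
  23 → host 6 (new)  [load 23/25]
  7 → host 5  [load 18/25]
6 hosts opened.

6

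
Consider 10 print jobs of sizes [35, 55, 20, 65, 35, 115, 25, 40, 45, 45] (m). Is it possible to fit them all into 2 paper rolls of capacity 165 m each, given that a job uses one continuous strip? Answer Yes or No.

Total = 480 m; ⌈480/165⌉ = 3.
At least 3 paper rolls are required, but only 2 are allowed.

No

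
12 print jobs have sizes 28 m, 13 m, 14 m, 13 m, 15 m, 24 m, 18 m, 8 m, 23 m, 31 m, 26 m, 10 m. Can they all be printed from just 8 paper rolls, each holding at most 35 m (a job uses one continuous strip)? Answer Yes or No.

A valid assignment using 8 paper rolls:
  roll 1: 31 = 31
  roll 2: 28 = 28
  roll 3: 26 + 8 = 34
  roll 4: 24 + 10 = 34
  roll 5: 23 = 23
  roll 6: 18 + 15 = 33
  roll 7: 14 + 13 = 27
  roll 8: 13 = 13
Every load is within 35 m, so 8 paper rolls suffice.

Yes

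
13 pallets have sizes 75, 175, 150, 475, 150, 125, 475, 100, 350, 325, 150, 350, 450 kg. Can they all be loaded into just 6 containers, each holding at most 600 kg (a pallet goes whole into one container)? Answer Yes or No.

Yes

A valid assignment using 6 containers:
  container 1: 475 + 125 = 600
  container 2: 475 + 100 = 575
  container 3: 450 + 150 = 600
  container 4: 350 + 175 + 75 = 600
  container 5: 350 + 150 = 500
  container 6: 325 + 150 = 475
Every load is within 600 kg, so 6 containers suffice.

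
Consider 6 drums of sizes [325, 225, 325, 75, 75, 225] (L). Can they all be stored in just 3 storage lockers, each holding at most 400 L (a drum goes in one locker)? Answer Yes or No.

Total = 1250 L; ⌈1250/400⌉ = 4.
At least 4 storage lockers are required, but only 3 are allowed.

No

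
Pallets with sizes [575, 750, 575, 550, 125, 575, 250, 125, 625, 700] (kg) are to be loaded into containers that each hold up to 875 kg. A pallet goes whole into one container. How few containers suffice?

Total = 750 + 700 + 625 + 575 + 575 + 575 + 550 + 250 + 125 + 125 = 4850 kg.
Lower bound: ⌈4850/875⌉ = 6 containers.
Also, 7 pallets each exceed 875/2 kg, and no two of those can share a container, so at least 7 containers are needed.
A packing using 7 containers:
  container 1: 750 + 125 = 875
  container 2: 700 + 125 = 825
  container 3: 625 + 250 = 875
  container 4: 575 = 575
  container 5: 575 = 575
  container 6: 575 = 575
  container 7: 550 = 550
This matches the lower bound, so 7 is optimal.

7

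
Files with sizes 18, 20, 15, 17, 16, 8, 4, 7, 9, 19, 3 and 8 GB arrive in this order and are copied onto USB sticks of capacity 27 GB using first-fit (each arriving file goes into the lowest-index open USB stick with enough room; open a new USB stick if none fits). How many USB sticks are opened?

6

  18 → USB stick 1 (new)  [load 18/27]
  20 → USB stick 2 (new)  [load 20/27]
  15 → USB stick 3 (new)  [load 15/27]
  17 → USB stick 4 (new)  [load 17/27]
  16 → USB stick 5 (new)  [load 16/27]
  8 → USB stick 1  [load 26/27]
  4 → USB stick 2  [load 24/27]
  7 → USB stick 3  [load 22/27]
  9 → USB stick 4  [load 26/27]
  19 → USB stick 6 (new)  [load 19/27]
  3 → USB stick 2  [load 27/27]
  8 → USB stick 5  [load 24/27]
6 USB sticks opened.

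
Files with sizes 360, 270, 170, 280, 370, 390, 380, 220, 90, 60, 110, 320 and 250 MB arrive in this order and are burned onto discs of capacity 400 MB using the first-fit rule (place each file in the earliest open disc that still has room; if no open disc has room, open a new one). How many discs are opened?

  360 → disc 1 (new)  [load 360/400]
  270 → disc 2 (new)  [load 270/400]
  170 → disc 3 (new)  [load 170/400]
  280 → disc 4 (new)  [load 280/400]
  370 → disc 5 (new)  [load 370/400]
  390 → disc 6 (new)  [load 390/400]
  380 → disc 7 (new)  [load 380/400]
  220 → disc 3  [load 390/400]
  90 → disc 2  [load 360/400]
  60 → disc 4  [load 340/400]
  110 → disc 8 (new)  [load 110/400]
  320 → disc 9 (new)  [load 320/400]
  250 → disc 8  [load 360/400]
9 discs opened.

9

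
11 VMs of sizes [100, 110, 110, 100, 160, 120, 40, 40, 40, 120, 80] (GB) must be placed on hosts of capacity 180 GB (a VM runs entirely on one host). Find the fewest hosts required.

7

Total = 160 + 120 + 120 + 110 + 110 + 100 + 100 + 80 + 40 + 40 + 40 = 1020 GB.
Lower bound: ⌈1020/180⌉ = 6 hosts.
Also, 7 VMs each exceed 90 GB, and no two of those can share a host, so at least 7 hosts are needed.
A packing using 7 hosts:
  host 1: 160 = 160
  host 2: 120 + 40 = 160
  host 3: 120 + 40 = 160
  host 4: 110 + 40 = 150
  host 5: 110 = 110
  host 6: 100 + 80 = 180
  host 7: 100 = 100
This matches the lower bound, so 7 is optimal.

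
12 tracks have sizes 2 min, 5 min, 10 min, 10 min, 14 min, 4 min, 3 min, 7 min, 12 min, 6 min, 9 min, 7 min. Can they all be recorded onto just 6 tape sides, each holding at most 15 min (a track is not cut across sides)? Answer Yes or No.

No

Total = 89 min; ⌈89/15⌉ = 6.
The bound of 6 does not rule out 6, but exhaustive search shows no assignment into 6 tape sides of capacity 15 min exists — the minimum is 7.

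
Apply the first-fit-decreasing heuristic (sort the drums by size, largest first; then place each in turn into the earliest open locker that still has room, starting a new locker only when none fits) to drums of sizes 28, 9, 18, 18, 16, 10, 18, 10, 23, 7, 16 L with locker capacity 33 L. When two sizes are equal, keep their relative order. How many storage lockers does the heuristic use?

Sorted descending: 28, 23, 18, 18, 18, 16, 16, 10, 10, 9, 7.
  28 → locker 1 (new)  [load 28/33]
  23 → locker 2 (new)  [load 23/33]
  18 → locker 3 (new)  [load 18/33]
  18 → locker 4 (new)  [load 18/33]
  18 → locker 5 (new)  [load 18/33]
  16 → locker 6 (new)  [load 16/33]
  16 → locker 6  [load 32/33]
  10 → locker 2  [load 33/33]
  10 → locker 3  [load 28/33]
  9 → locker 4  [load 27/33]
  7 → locker 5  [load 25/33]
6 storage lockers opened.

6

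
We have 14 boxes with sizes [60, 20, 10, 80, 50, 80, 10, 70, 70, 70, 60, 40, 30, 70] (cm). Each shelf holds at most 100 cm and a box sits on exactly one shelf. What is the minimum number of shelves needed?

9

Total = 80 + 80 + 70 + 70 + 70 + 70 + 60 + 60 + 50 + 40 + 30 + 20 + 10 + 10 = 720 cm.
Lower bound: ⌈720/100⌉ = 8 shelves.
A packing using 9 shelves:
  shelf 1: 80 + 20 = 100
  shelf 2: 80 + 10 + 10 = 100
  shelf 3: 70 + 30 = 100
  shelf 4: 70 = 70
  shelf 5: 70 = 70
  shelf 6: 70 = 70
  shelf 7: 60 + 40 = 100
  shelf 8: 60 = 60
  shelf 9: 50 = 50
No arrangement into 8 shelves stays within capacity, so 9 is optimal.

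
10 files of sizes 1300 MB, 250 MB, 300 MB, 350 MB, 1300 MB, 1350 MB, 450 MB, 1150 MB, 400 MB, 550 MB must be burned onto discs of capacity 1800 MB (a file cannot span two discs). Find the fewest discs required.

5

Total = 1350 + 1300 + 1300 + 1150 + 550 + 450 + 400 + 350 + 300 + 250 = 7400 MB.
Lower bound: ⌈7400/1800⌉ = 5 discs.
A packing using 5 discs:
  disc 1: 1350 + 450 = 1800
  disc 2: 1300 + 400 = 1700
  disc 3: 1300 + 350 = 1650
  disc 4: 1150 + 550 = 1700
  disc 5: 300 + 250 = 550
This matches the lower bound, so 5 is optimal.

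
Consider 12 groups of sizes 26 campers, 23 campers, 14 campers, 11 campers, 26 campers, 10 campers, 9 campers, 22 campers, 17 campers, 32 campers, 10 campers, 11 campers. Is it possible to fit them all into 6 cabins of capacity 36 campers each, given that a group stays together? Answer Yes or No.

Total = 211 campers; ⌈211/36⌉ = 6.
The bound of 6 does not rule out 6, but exhaustive search shows no assignment into 6 cabins of capacity 36 campers exists — the minimum is 7.

No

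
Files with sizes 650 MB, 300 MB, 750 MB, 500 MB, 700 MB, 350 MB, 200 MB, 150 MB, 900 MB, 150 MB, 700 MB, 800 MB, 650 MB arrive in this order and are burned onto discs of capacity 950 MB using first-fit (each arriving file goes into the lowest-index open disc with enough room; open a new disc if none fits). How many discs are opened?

  650 → disc 1 (new)  [load 650/950]
  300 → disc 1  [load 950/950]
  750 → disc 2 (new)  [load 750/950]
  500 → disc 3 (new)  [load 500/950]
  700 → disc 4 (new)  [load 700/950]
  350 → disc 3  [load 850/950]
  200 → disc 2  [load 950/950]
  150 → disc 4  [load 850/950]
  900 → disc 5 (new)  [load 900/950]
  150 → disc 6 (new)  [load 150/950]
  700 → disc 6  [load 850/950]
  800 → disc 7 (new)  [load 800/950]
  650 → disc 8 (new)  [load 650/950]
8 discs opened.

8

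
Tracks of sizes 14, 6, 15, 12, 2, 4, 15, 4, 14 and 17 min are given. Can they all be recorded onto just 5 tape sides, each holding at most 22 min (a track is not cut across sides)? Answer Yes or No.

No

Total = 103 min; ⌈103/22⌉ = 5.
6 tracks each exceed half the capacity and cannot share a side, forcing at least 6 tape sides.
At least 6 tape sides are required, but only 5 are allowed.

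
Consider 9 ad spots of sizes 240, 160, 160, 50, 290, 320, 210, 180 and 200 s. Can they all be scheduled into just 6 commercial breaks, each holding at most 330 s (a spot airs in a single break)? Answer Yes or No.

Total = 1810 s; ⌈1810/330⌉ = 6.
The bound of 6 does not rule out 6, but exhaustive search shows no assignment into 6 commercial breaks of capacity 330 s exists — the minimum is 7.

No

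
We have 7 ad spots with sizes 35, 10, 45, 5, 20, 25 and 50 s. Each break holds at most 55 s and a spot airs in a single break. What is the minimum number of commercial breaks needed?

4

Total = 50 + 45 + 35 + 25 + 20 + 10 + 5 = 190 s.
Lower bound: ⌈190/55⌉ = 4 commercial breaks.
A packing using 4 commercial breaks:
  break 1: 50 + 5 = 55
  break 2: 45 + 10 = 55
  break 3: 35 + 20 = 55
  break 4: 25 = 25
This matches the lower bound, so 4 is optimal.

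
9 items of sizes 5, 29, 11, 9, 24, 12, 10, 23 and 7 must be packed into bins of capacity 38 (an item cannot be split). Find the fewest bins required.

Total = 29 + 24 + 23 + 12 + 11 + 10 + 9 + 7 + 5 = 130.
Lower bound: ⌈130/38⌉ = 4 bins.
A packing using 4 bins:
  bin 1: 29 + 9 = 38
  bin 2: 24 + 12 = 36
  bin 3: 23 + 11 = 34
  bin 4: 10 + 7 + 5 = 22
This matches the lower bound, so 4 is optimal.

4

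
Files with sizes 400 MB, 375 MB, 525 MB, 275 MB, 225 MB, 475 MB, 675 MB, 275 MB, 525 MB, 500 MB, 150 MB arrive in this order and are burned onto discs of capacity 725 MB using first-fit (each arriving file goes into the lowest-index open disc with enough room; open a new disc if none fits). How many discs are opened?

  400 → disc 1 (new)  [load 400/725]
  375 → disc 2 (new)  [load 375/725]
  525 → disc 3 (new)  [load 525/725]
  275 → disc 1  [load 675/725]
  225 → disc 2  [load 600/725]
  475 → disc 4 (new)  [load 475/725]
  675 → disc 5 (new)  [load 675/725]
  275 → disc 6 (new)  [load 275/725]
  525 → disc 7 (new)  [load 525/725]
  500 → disc 8 (new)  [load 500/725]
  150 → disc 3  [load 675/725]
8 discs opened.

8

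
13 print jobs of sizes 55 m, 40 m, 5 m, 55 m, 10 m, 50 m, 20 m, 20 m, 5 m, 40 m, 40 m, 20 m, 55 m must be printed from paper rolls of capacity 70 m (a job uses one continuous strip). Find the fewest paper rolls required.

7

Total = 55 + 55 + 55 + 50 + 40 + 40 + 40 + 20 + 20 + 20 + 10 + 5 + 5 = 415 m.
Lower bound: ⌈415/70⌉ = 6 paper rolls.
Also, 7 print jobs each exceed 35 m, and no two of those can share a roll, so at least 7 paper rolls are needed.
A packing using 7 paper rolls:
  roll 1: 55 + 10 + 5 = 70
  roll 2: 55 + 5 = 60
  roll 3: 55 = 55
  roll 4: 50 + 20 = 70
  roll 5: 40 + 20 = 60
  roll 6: 40 + 20 = 60
  roll 7: 40 = 40
This matches the lower bound, so 7 is optimal.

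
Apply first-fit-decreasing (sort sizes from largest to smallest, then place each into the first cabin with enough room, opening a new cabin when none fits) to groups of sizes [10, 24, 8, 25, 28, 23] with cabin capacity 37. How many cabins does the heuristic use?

4

Sorted descending: 28, 25, 24, 23, 10, 8.
  28 → cabin 1 (new)  [load 28/37]
  25 → cabin 2 (new)  [load 25/37]
  24 → cabin 3 (new)  [load 24/37]
  23 → cabin 4 (new)  [load 23/37]
  10 → cabin 2  [load 35/37]
  8 → cabin 1  [load 36/37]
4 cabins opened.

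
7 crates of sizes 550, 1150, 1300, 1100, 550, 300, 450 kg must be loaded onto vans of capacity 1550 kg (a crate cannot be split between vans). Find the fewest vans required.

Total = 1300 + 1150 + 1100 + 550 + 550 + 450 + 300 = 5400 kg.
Lower bound: ⌈5400/1550⌉ = 4 vans.
A packing using 4 vans:
  van 1: 1300 = 1300
  van 2: 1150 + 300 = 1450
  van 3: 1100 + 450 = 1550
  van 4: 550 + 550 = 1100
This matches the lower bound, so 4 is optimal.

4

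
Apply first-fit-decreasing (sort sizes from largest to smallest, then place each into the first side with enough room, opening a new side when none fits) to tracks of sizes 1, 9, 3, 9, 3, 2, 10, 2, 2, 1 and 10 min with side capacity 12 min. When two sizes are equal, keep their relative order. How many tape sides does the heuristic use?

5

Sorted descending: 10, 10, 9, 9, 3, 3, 2, 2, 2, 1, 1.
  10 → side 1 (new)  [load 10/12]
  10 → side 2 (new)  [load 10/12]
  9 → side 3 (new)  [load 9/12]
  9 → side 4 (new)  [load 9/12]
  3 → side 3  [load 12/12]
  3 → side 4  [load 12/12]
  2 → side 1  [load 12/12]
  2 → side 2  [load 12/12]
  2 → side 5 (new)  [load 2/12]
  1 → side 5  [load 3/12]
  1 → side 5  [load 4/12]
5 tape sides opened.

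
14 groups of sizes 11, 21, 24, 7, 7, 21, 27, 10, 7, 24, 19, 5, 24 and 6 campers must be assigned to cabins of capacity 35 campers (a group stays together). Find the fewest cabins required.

7

Total = 27 + 24 + 24 + 24 + 21 + 21 + 19 + 11 + 10 + 7 + 7 + 7 + 6 + 5 = 213 campers.
Lower bound: ⌈213/35⌉ = 7 cabins.
A packing using 7 cabins:
  cabin 1: 27 + 7 = 34
  cabin 2: 24 + 11 = 35
  cabin 3: 24 + 10 = 34
  cabin 4: 24 + 7 = 31
  cabin 5: 21 + 7 + 6 = 34
  cabin 6: 21 + 5 = 26
  cabin 7: 19 = 19
This matches the lower bound, so 7 is optimal.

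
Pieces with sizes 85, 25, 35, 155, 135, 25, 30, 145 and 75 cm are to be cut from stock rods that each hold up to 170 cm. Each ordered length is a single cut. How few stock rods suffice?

Total = 155 + 145 + 135 + 85 + 75 + 35 + 30 + 25 + 25 = 710 cm.
Lower bound: ⌈710/170⌉ = 5 stock rods.
A packing using 5 stock rods:
  stock rod 1: 155 = 155
  stock rod 2: 145 + 25 = 170
  stock rod 3: 135 + 35 = 170
  stock rod 4: 85 + 75 = 160
  stock rod 5: 30 + 25 = 55
This matches the lower bound, so 5 is optimal.

5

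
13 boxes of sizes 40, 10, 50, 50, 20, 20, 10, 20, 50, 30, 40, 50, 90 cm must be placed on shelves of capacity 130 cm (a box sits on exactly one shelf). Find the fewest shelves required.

Total = 90 + 50 + 50 + 50 + 50 + 40 + 40 + 30 + 20 + 20 + 20 + 10 + 10 = 480 cm.
Lower bound: ⌈480/130⌉ = 4 shelves.
A packing using 4 shelves:
  shelf 1: 90 + 40 = 130
  shelf 2: 50 + 50 + 30 = 130
  shelf 3: 50 + 50 + 20 + 10 = 130
  shelf 4: 40 + 20 + 20 + 10 = 90
This matches the lower bound, so 4 is optimal.

4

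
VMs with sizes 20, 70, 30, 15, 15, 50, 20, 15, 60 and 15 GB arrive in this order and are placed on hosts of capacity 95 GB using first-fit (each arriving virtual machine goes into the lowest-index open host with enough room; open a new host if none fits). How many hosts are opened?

  20 → host 1 (new)  [load 20/95]
  70 → host 1  [load 90/95]
  30 → host 2 (new)  [load 30/95]
  15 → host 2  [load 45/95]
  15 → host 2  [load 60/95]
  50 → host 3 (new)  [load 50/95]
  20 → host 2  [load 80/95]
  15 → host 2  [load 95/95]
  60 → host 4 (new)  [load 60/95]
  15 → host 3  [load 65/95]
4 hosts opened.

4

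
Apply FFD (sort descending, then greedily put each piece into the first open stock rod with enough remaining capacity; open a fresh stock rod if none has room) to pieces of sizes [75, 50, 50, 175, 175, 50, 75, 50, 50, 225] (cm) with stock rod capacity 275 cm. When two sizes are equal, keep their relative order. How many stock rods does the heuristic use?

4

Sorted descending: 225, 175, 175, 75, 75, 50, 50, 50, 50, 50.
  225 → stock rod 1 (new)  [load 225/275]
  175 → stock rod 2 (new)  [load 175/275]
  175 → stock rod 3 (new)  [load 175/275]
  75 → stock rod 2  [load 250/275]
  75 → stock rod 3  [load 250/275]
  50 → stock rod 1  [load 275/275]
  50 → stock rod 4 (new)  [load 50/275]
  50 → stock rod 4  [load 100/275]
  50 → stock rod 4  [load 150/275]
  50 → stock rod 4  [load 200/275]
4 stock rods opened.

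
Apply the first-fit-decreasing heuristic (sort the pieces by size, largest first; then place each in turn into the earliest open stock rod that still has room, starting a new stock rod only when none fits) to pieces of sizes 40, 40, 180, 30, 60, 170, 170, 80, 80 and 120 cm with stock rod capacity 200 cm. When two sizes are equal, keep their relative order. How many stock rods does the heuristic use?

6

Sorted descending: 180, 170, 170, 120, 80, 80, 60, 40, 40, 30.
  180 → stock rod 1 (new)  [load 180/200]
  170 → stock rod 2 (new)  [load 170/200]
  170 → stock rod 3 (new)  [load 170/200]
  120 → stock rod 4 (new)  [load 120/200]
  80 → stock rod 4  [load 200/200]
  80 → stock rod 5 (new)  [load 80/200]
  60 → stock rod 5  [load 140/200]
  40 → stock rod 5  [load 180/200]
  40 → stock rod 6 (new)  [load 40/200]
  30 → stock rod 2  [load 200/200]
6 stock rods opened.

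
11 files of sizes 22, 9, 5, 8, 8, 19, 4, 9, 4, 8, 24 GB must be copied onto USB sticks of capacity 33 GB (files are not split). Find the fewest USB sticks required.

4

Total = 24 + 22 + 19 + 9 + 9 + 8 + 8 + 8 + 5 + 4 + 4 = 120 GB.
Lower bound: ⌈120/33⌉ = 4 USB sticks.
A packing using 4 USB sticks:
  USB stick 1: 24 + 9 = 33
  USB stick 2: 22 + 9 = 31
  USB stick 3: 19 + 8 + 5 = 32
  USB stick 4: 8 + 8 + 4 + 4 = 24
This matches the lower bound, so 4 is optimal.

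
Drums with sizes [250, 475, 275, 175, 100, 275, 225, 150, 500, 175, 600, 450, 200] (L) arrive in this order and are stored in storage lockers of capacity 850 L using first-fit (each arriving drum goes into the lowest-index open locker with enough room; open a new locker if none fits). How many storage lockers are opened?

6

  250 → locker 1 (new)  [load 250/850]
  475 → locker 1  [load 725/850]
  275 → locker 2 (new)  [load 275/850]
  175 → locker 2  [load 450/850]
  100 → locker 1  [load 825/850]
  275 → locker 2  [load 725/850]
  225 → locker 3 (new)  [load 225/850]
  150 → locker 3  [load 375/850]
  500 → locker 4 (new)  [load 500/850]
  175 → locker 3  [load 550/850]
  600 → locker 5 (new)  [load 600/850]
  450 → locker 6 (new)  [load 450/850]
  200 → locker 3  [load 750/850]
6 storage lockers opened.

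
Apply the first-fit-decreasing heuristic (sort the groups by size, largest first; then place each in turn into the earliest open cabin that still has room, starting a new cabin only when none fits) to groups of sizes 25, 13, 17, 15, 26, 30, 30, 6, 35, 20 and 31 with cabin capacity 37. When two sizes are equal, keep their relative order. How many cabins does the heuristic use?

8

Sorted descending: 35, 31, 30, 30, 26, 25, 20, 17, 15, 13, 6.
  35 → cabin 1 (new)  [load 35/37]
  31 → cabin 2 (new)  [load 31/37]
  30 → cabin 3 (new)  [load 30/37]
  30 → cabin 4 (new)  [load 30/37]
  26 → cabin 5 (new)  [load 26/37]
  25 → cabin 6 (new)  [load 25/37]
  20 → cabin 7 (new)  [load 20/37]
  17 → cabin 7  [load 37/37]
  15 → cabin 8 (new)  [load 15/37]
  13 → cabin 8  [load 28/37]
  6 → cabin 2  [load 37/37]
8 cabins opened.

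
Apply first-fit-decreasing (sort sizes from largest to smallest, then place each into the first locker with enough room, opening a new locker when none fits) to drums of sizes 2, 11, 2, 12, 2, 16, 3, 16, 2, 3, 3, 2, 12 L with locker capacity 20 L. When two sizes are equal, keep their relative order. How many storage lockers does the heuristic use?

5

Sorted descending: 16, 16, 12, 12, 11, 3, 3, 3, 2, 2, 2, 2, 2.
  16 → locker 1 (new)  [load 16/20]
  16 → locker 2 (new)  [load 16/20]
  12 → locker 3 (new)  [load 12/20]
  12 → locker 4 (new)  [load 12/20]
  11 → locker 5 (new)  [load 11/20]
  3 → locker 1  [load 19/20]
  3 → locker 2  [load 19/20]
  3 → locker 3  [load 15/20]
  2 → locker 3  [load 17/20]
  2 → locker 3  [load 19/20]
  2 → locker 4  [load 14/20]
  2 → locker 4  [load 16/20]
  2 → locker 4  [load 18/20]
5 storage lockers opened.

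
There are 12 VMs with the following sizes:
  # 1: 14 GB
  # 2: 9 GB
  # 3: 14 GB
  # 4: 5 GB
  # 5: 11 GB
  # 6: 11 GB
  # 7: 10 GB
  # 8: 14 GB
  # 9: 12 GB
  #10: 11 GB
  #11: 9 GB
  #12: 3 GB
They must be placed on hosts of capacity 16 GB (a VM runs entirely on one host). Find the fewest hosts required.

10

Total = 14 + 14 + 14 + 12 + 11 + 11 + 11 + 10 + 9 + 9 + 5 + 3 = 123 GB.
Lower bound: ⌈123/16⌉ = 8 hosts.
Also, 10 VMs each exceed 8 GB, and no two of those can share a host, so at least 10 hosts are needed.
A packing using 10 hosts:
  host 1: 14 = 14
  host 2: 14 = 14
  host 3: 14 = 14
  host 4: 12 + 3 = 15
  host 5: 11 + 5 = 16
  host 6: 11 = 11
  host 7: 11 = 11
  host 8: 10 = 10
  host 9: 9 = 9
  host 10: 9 = 9
This matches the lower bound, so 10 is optimal.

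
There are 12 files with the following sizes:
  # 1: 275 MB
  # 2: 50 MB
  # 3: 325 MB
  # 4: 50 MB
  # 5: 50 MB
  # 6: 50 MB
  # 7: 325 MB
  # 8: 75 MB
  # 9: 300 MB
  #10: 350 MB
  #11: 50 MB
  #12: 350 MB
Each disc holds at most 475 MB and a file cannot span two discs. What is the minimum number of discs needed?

6

Total = 350 + 350 + 325 + 325 + 300 + 275 + 75 + 50 + 50 + 50 + 50 + 50 = 2250 MB.
Lower bound: ⌈2250/475⌉ = 5 discs.
Also, 6 files each exceed 475/2 MB, and no two of those can share a disc, so at least 6 discs are needed.
A packing using 6 discs:
  disc 1: 350 + 75 + 50 = 475
  disc 2: 350 + 50 + 50 = 450
  disc 3: 325 + 50 + 50 = 425
  disc 4: 325 = 325
  disc 5: 300 = 300
  disc 6: 275 = 275
This matches the lower bound, so 6 is optimal.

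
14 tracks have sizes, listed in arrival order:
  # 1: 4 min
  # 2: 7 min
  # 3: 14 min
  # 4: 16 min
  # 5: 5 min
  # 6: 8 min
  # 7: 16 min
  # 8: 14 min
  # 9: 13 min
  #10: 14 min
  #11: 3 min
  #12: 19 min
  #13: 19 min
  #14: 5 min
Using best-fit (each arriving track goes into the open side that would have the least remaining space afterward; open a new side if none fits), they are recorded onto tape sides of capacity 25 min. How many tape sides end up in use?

  4 → side 1 (new)  [load 4/25]
  7 → side 1  [load 11/25]
  14 → side 1  [load 25/25]
  16 → side 2 (new)  [load 16/25]
  5 → side 2  [load 21/25]
  8 → side 3 (new)  [load 8/25]
  16 → side 3  [load 24/25]
  14 → side 4 (new)  [load 14/25]
  13 → side 5 (new)  [load 13/25]
  14 → side 6 (new)  [load 14/25]
  3 → side 2  [load 24/25]
  19 → side 7 (new)  [load 19/25]
  19 → side 8 (new)  [load 19/25]
  5 → side 7  [load 24/25]
8 tape sides opened.

8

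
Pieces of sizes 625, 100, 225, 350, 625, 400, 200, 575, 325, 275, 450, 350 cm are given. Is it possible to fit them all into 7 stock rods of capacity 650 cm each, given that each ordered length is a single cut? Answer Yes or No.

No

Total = 4500 cm; ⌈4500/650⌉ = 7.
The bound of 7 does not rule out 7, but exhaustive search shows no assignment into 7 stock rods of capacity 650 cm exists — the minimum is 8.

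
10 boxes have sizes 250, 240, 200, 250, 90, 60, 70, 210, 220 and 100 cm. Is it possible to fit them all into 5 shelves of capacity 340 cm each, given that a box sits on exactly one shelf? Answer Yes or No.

No

Total = 1690 cm; ⌈1690/340⌉ = 5.
6 boxes each exceed half the capacity and cannot share a shelf, forcing at least 6 shelves.
At least 6 shelves are required, but only 5 are allowed.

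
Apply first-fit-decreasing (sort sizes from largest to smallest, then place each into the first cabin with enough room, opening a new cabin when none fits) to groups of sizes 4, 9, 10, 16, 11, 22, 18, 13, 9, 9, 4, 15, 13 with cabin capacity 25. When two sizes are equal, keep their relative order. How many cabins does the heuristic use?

7

Sorted descending: 22, 18, 16, 15, 13, 13, 11, 10, 9, 9, 9, 4, 4.
  22 → cabin 1 (new)  [load 22/25]
  18 → cabin 2 (new)  [load 18/25]
  16 → cabin 3 (new)  [load 16/25]
  15 → cabin 4 (new)  [load 15/25]
  13 → cabin 5 (new)  [load 13/25]
  13 → cabin 6 (new)  [load 13/25]
  11 → cabin 5  [load 24/25]
  10 → cabin 4  [load 25/25]
  9 → cabin 3  [load 25/25]
  9 → cabin 6  [load 22/25]
  9 → cabin 7 (new)  [load 9/25]
  4 → cabin 2  [load 22/25]
  4 → cabin 7  [load 13/25]
7 cabins opened.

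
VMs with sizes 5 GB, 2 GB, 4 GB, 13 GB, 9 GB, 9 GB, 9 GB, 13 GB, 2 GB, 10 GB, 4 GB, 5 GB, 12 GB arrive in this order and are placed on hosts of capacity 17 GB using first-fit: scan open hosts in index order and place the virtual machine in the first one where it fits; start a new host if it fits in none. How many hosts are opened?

8

  5 → host 1 (new)  [load 5/17]
  2 → host 1  [load 7/17]
  4 → host 1  [load 11/17]
  13 → host 2 (new)  [load 13/17]
  9 → host 3 (new)  [load 9/17]
  9 → host 4 (new)  [load 9/17]
  9 → host 5 (new)  [load 9/17]
  13 → host 6 (new)  [load 13/17]
  2 → host 1  [load 13/17]
  10 → host 7 (new)  [load 10/17]
  4 → host 1  [load 17/17]
  5 → host 3  [load 14/17]
  12 → host 8 (new)  [load 12/17]
8 hosts opened.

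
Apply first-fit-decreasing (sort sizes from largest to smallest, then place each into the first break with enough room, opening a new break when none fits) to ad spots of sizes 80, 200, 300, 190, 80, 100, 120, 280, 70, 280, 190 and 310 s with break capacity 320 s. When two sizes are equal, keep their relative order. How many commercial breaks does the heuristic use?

8

Sorted descending: 310, 300, 280, 280, 200, 190, 190, 120, 100, 80, 80, 70.
  310 → break 1 (new)  [load 310/320]
  300 → break 2 (new)  [load 300/320]
  280 → break 3 (new)  [load 280/320]
  280 → break 4 (new)  [load 280/320]
  200 → break 5 (new)  [load 200/320]
  190 → break 6 (new)  [load 190/320]
  190 → break 7 (new)  [load 190/320]
  120 → break 5  [load 320/320]
  100 → break 6  [load 290/320]
  80 → break 7  [load 270/320]
  80 → break 8 (new)  [load 80/320]
  70 → break 8  [load 150/320]
8 commercial breaks opened.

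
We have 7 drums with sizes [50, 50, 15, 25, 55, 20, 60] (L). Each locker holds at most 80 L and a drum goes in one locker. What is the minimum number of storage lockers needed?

Total = 60 + 55 + 50 + 50 + 25 + 20 + 15 = 275 L.
Lower bound: ⌈275/80⌉ = 4 storage lockers.
A packing using 4 storage lockers:
  locker 1: 60 + 20 = 80
  locker 2: 55 + 25 = 80
  locker 3: 50 + 15 = 65
  locker 4: 50 = 50
This matches the lower bound, so 4 is optimal.

4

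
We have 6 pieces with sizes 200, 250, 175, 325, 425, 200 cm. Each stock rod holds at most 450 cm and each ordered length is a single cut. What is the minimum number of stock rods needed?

Total = 425 + 325 + 250 + 200 + 200 + 175 = 1575 cm.
Lower bound: ⌈1575/450⌉ = 4 stock rods.
A packing using 4 stock rods:
  stock rod 1: 425 = 425
  stock rod 2: 325 = 325
  stock rod 3: 250 + 200 = 450
  stock rod 4: 200 + 175 = 375
This matches the lower bound, so 4 is optimal.

4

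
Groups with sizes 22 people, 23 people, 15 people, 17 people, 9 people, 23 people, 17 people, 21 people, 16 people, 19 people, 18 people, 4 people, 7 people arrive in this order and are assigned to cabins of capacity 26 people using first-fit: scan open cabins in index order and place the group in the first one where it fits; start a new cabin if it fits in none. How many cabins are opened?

10

  22 → cabin 1 (new)  [load 22/26]
  23 → cabin 2 (new)  [load 23/26]
  15 → cabin 3 (new)  [load 15/26]
  17 → cabin 4 (new)  [load 17/26]
  9 → cabin 3  [load 24/26]
  23 → cabin 5 (new)  [load 23/26]
  17 → cabin 6 (new)  [load 17/26]
  21 → cabin 7 (new)  [load 21/26]
  16 → cabin 8 (new)  [load 16/26]
  19 → cabin 9 (new)  [load 19/26]
  18 → cabin 10 (new)  [load 18/26]
  4 → cabin 1  [load 26/26]
  7 → cabin 4  [load 24/26]
10 cabins opened.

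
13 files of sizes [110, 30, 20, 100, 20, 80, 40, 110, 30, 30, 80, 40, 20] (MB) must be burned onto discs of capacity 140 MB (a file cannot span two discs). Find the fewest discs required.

Total = 110 + 110 + 100 + 80 + 80 + 40 + 40 + 30 + 30 + 30 + 20 + 20 + 20 = 710 MB.
Lower bound: ⌈710/140⌉ = 6 discs.
A packing using 6 discs:
  disc 1: 110 + 30 = 140
  disc 2: 110 + 30 = 140
  disc 3: 100 + 40 = 140
  disc 4: 80 + 40 + 20 = 140
  disc 5: 80 + 30 + 20 = 130
  disc 6: 20 = 20
This matches the lower bound, so 6 is optimal.

6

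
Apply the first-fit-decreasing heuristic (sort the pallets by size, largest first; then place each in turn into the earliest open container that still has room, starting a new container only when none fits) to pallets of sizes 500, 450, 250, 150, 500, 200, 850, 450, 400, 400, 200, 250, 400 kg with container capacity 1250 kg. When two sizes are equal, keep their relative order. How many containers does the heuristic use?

Sorted descending: 850, 500, 500, 450, 450, 400, 400, 400, 250, 250, 200, 200, 150.
  850 → container 1 (new)  [load 850/1250]
  500 → container 2 (new)  [load 500/1250]
  500 → container 2  [load 1000/1250]
  450 → container 3 (new)  [load 450/1250]
  450 → container 3  [load 900/1250]
  400 → container 1  [load 1250/1250]
  400 → container 4 (new)  [load 400/1250]
  400 → container 4  [load 800/1250]
  250 → container 2  [load 1250/1250]
  250 → container 3  [load 1150/1250]
  200 → container 4  [load 1000/1250]
  200 → container 4  [load 1200/1250]
  150 → container 5 (new)  [load 150/1250]
5 containers opened.

5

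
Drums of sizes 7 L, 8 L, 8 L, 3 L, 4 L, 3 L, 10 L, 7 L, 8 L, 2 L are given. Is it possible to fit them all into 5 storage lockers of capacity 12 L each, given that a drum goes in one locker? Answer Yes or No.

Total = 60 L; ⌈60/12⌉ = 5.
6 drums each exceed half the capacity and cannot share a locker, forcing at least 6 storage lockers.
At least 6 storage lockers are required, but only 5 are allowed.

No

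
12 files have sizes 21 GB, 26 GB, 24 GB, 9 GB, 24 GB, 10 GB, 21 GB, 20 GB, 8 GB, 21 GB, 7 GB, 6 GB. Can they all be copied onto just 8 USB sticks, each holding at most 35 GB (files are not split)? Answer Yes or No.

A valid assignment using 7 USB sticks:
  USB stick 1: 26 + 9 = 35
  USB stick 2: 24 + 10 = 34
  USB stick 3: 24 + 8 = 32
  USB stick 4: 21 + 7 + 6 = 34
  USB stick 5: 21 = 21
  USB stick 6: 21 = 21
  USB stick 7: 20 = 20
That uses only 7 ≤ 8, so 8 USB sticks are enough.

Yes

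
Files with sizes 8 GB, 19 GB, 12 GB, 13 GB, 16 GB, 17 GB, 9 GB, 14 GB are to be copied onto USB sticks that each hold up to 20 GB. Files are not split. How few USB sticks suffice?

Total = 19 + 17 + 16 + 14 + 13 + 12 + 9 + 8 = 108 GB.
Lower bound: ⌈108/20⌉ = 6 USB sticks.
A packing using 7 USB sticks:
  USB stick 1: 19 = 19
  USB stick 2: 17 = 17
  USB stick 3: 16 = 16
  USB stick 4: 14 = 14
  USB stick 5: 13 = 13
  USB stick 6: 12 + 8 = 20
  USB stick 7: 9 = 9
No arrangement into 6 USB sticks stays within capacity, so 7 is optimal.

7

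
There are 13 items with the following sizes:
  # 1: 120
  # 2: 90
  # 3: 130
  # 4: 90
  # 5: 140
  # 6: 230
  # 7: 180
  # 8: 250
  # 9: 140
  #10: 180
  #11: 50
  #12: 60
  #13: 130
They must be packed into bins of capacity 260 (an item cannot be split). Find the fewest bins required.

8

Total = 250 + 230 + 180 + 180 + 140 + 140 + 130 + 130 + 120 + 90 + 90 + 60 + 50 = 1790.
Lower bound: ⌈1790/260⌉ = 7 bins.
A packing using 8 bins:
  bin 1: 250 = 250
  bin 2: 230 = 230
  bin 3: 180 + 60 = 240
  bin 4: 180 + 50 = 230
  bin 5: 140 + 120 = 260
  bin 6: 140 + 90 = 230
  bin 7: 130 + 130 = 260
  bin 8: 90 = 90
No arrangement into 7 bins stays within capacity, so 8 is optimal.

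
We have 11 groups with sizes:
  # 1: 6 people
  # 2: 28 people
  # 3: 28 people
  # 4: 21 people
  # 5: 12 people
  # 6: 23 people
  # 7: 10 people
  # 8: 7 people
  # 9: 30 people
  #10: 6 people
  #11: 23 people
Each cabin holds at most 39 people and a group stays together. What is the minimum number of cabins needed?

6

Total = 30 + 28 + 28 + 23 + 23 + 21 + 12 + 10 + 7 + 6 + 6 = 194 people.
Lower bound: ⌈194/39⌉ = 5 cabins.
Also, 6 groups each exceed 39/2 people, and no two of those can share a cabin, so at least 6 cabins are needed.
A packing using 6 cabins:
  cabin 1: 30 + 7 = 37
  cabin 2: 28 + 10 = 38
  cabin 3: 28 + 6 = 34
  cabin 4: 23 + 12 = 35
  cabin 5: 23 + 6 = 29
  cabin 6: 21 = 21
This matches the lower bound, so 6 is optimal.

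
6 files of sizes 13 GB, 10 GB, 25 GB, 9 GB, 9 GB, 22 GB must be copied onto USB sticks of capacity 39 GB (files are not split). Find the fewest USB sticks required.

3

Total = 25 + 22 + 13 + 10 + 9 + 9 = 88 GB.
Lower bound: ⌈88/39⌉ = 3 USB sticks.
A packing using 3 USB sticks:
  USB stick 1: 25 + 13 = 38
  USB stick 2: 22 + 10 = 32
  USB stick 3: 9 + 9 = 18
This matches the lower bound, so 3 is optimal.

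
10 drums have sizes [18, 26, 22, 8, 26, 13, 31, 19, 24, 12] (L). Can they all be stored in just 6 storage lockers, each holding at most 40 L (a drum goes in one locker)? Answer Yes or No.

A valid assignment using 6 storage lockers:
  locker 1: 31 + 8 = 39
  locker 2: 26 + 13 = 39
  locker 3: 26 + 12 = 38
  locker 4: 24 = 24
  locker 5: 22 + 18 = 40
  locker 6: 19 = 19
Every load is within 40 L, so 6 storage lockers suffice.

Yes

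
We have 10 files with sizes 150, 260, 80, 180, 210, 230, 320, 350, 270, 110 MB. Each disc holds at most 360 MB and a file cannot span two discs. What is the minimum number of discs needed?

7

Total = 350 + 320 + 270 + 260 + 230 + 210 + 180 + 150 + 110 + 80 = 2160 MB.
Lower bound: ⌈2160/360⌉ = 6 discs.
A packing using 7 discs:
  disc 1: 350 = 350
  disc 2: 320 = 320
  disc 3: 270 + 80 = 350
  disc 4: 260 = 260
  disc 5: 230 + 110 = 340
  disc 6: 210 + 150 = 360
  disc 7: 180 = 180
No arrangement into 6 discs stays within capacity, so 7 is optimal.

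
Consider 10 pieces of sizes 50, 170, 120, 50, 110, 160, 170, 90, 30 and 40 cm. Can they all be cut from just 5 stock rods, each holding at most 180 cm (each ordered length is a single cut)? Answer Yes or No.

Total = 990 cm; ⌈990/180⌉ = 6.
At least 6 stock rods are required, but only 5 are allowed.

No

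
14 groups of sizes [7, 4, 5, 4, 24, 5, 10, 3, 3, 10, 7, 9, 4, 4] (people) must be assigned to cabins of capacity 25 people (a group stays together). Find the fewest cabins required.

4

Total = 24 + 10 + 10 + 9 + 7 + 7 + 5 + 5 + 4 + 4 + 4 + 4 + 3 + 3 = 99 people.
Lower bound: ⌈99/25⌉ = 4 cabins.
A packing using 4 cabins:
  cabin 1: 24 = 24
  cabin 2: 10 + 10 + 5 = 25
  cabin 3: 9 + 7 + 5 + 4 = 25
  cabin 4: 7 + 4 + 4 + 4 + 3 + 3 = 25
This matches the lower bound, so 4 is optimal.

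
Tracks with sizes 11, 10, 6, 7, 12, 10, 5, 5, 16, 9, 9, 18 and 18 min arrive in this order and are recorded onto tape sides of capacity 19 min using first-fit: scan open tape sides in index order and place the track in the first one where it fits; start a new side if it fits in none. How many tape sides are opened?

  11 → side 1 (new)  [load 11/19]
  10 → side 2 (new)  [load 10/19]
  6 → side 1  [load 17/19]
  7 → side 2  [load 17/19]
  12 → side 3 (new)  [load 12/19]
  10 → side 4 (new)  [load 10/19]
  5 → side 3  [load 17/19]
  5 → side 4  [load 15/19]
  16 → side 5 (new)  [load 16/19]
  9 → side 6 (new)  [load 9/19]
  9 → side 6  [load 18/19]
  18 → side 7 (new)  [load 18/19]
  18 → side 8 (new)  [load 18/19]
8 tape sides opened.

8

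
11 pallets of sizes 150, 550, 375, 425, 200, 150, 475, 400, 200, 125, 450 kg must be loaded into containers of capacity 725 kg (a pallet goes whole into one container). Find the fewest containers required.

Total = 550 + 475 + 450 + 425 + 400 + 375 + 200 + 200 + 150 + 150 + 125 = 3500 kg.
Lower bound: ⌈3500/725⌉ = 5 containers.
Also, 6 pallets each exceed 725/2 kg, and no two of those can share a container, so at least 6 containers are needed.
A packing using 6 containers:
  container 1: 550 + 150 = 700
  container 2: 475 + 200 = 675
  container 3: 450 + 200 = 650
  container 4: 425 + 150 + 125 = 700
  container 5: 400 = 400
  container 6: 375 = 375
This matches the lower bound, so 6 is optimal.

6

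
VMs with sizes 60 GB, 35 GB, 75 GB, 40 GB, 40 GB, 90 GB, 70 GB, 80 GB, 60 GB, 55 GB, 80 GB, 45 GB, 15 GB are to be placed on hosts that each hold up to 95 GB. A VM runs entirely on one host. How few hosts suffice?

9

Total = 90 + 80 + 80 + 75 + 70 + 60 + 60 + 55 + 45 + 40 + 40 + 35 + 15 = 745 GB.
Lower bound: ⌈745/95⌉ = 8 hosts.
A packing using 9 hosts:
  host 1: 90 = 90
  host 2: 80 + 15 = 95
  host 3: 80 = 80
  host 4: 75 = 75
  host 5: 70 = 70
  host 6: 60 + 35 = 95
  host 7: 60 = 60
  host 8: 55 + 40 = 95
  host 9: 45 + 40 = 85
No arrangement into 8 hosts stays within capacity, so 9 is optimal.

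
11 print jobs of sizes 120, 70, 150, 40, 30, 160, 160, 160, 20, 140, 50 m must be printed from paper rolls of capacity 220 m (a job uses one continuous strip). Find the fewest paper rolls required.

Total = 160 + 160 + 160 + 150 + 140 + 120 + 70 + 50 + 40 + 30 + 20 = 1100 m.
Lower bound: ⌈1100/220⌉ = 5 paper rolls.
Also, 6 print jobs each exceed 110 m, and no two of those can share a roll, so at least 6 paper rolls are needed.
A packing using 6 paper rolls:
  roll 1: 160 + 50 = 210
  roll 2: 160 + 40 + 20 = 220
  roll 3: 160 + 30 = 190
  roll 4: 150 + 70 = 220
  roll 5: 140 = 140
  roll 6: 120 = 120
This matches the lower bound, so 6 is optimal.

6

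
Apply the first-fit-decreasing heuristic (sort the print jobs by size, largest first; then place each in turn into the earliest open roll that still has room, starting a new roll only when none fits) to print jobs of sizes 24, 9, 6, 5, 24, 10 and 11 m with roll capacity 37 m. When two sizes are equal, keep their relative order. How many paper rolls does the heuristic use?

3

Sorted descending: 24, 24, 11, 10, 9, 6, 5.
  24 → roll 1 (new)  [load 24/37]
  24 → roll 2 (new)  [load 24/37]
  11 → roll 1  [load 35/37]
  10 → roll 2  [load 34/37]
  9 → roll 3 (new)  [load 9/37]
  6 → roll 3  [load 15/37]
  5 → roll 3  [load 20/37]
3 paper rolls opened.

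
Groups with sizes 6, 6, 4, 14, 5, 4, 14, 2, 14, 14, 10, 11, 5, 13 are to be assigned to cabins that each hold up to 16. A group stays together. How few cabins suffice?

Total = 14 + 14 + 14 + 14 + 13 + 11 + 10 + 6 + 6 + 5 + 5 + 4 + 4 + 2 = 122.
Lower bound: ⌈122/16⌉ = 8 cabins.
A packing using 9 cabins:
  cabin 1: 14 + 2 = 16
  cabin 2: 14 = 14
  cabin 3: 14 = 14
  cabin 4: 14 = 14
  cabin 5: 13 = 13
  cabin 6: 11 + 5 = 16
  cabin 7: 10 + 6 = 16
  cabin 8: 6 + 5 + 4 = 15
  cabin 9: 4 = 4
No arrangement into 8 cabins stays within capacity, so 9 is optimal.

9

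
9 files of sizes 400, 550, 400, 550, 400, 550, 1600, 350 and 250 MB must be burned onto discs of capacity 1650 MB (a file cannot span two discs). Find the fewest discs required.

4

Total = 1600 + 550 + 550 + 550 + 400 + 400 + 400 + 350 + 250 = 5050 MB.
Lower bound: ⌈5050/1650⌉ = 4 discs.
A packing using 4 discs:
  disc 1: 1600 = 1600
  disc 2: 550 + 550 + 550 = 1650
  disc 3: 400 + 400 + 400 + 350 = 1550
  disc 4: 250 = 250
This matches the lower bound, so 4 is optimal.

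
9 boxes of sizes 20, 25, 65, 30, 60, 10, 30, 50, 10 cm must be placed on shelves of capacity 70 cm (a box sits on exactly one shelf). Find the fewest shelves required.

Total = 65 + 60 + 50 + 30 + 30 + 25 + 20 + 10 + 10 = 300 cm.
Lower bound: ⌈300/70⌉ = 5 shelves.
A packing using 5 shelves:
  shelf 1: 65 = 65
  shelf 2: 60 + 10 = 70
  shelf 3: 50 + 20 = 70
  shelf 4: 30 + 30 + 10 = 70
  shelf 5: 25 = 25
This matches the lower bound, so 5 is optimal.

5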